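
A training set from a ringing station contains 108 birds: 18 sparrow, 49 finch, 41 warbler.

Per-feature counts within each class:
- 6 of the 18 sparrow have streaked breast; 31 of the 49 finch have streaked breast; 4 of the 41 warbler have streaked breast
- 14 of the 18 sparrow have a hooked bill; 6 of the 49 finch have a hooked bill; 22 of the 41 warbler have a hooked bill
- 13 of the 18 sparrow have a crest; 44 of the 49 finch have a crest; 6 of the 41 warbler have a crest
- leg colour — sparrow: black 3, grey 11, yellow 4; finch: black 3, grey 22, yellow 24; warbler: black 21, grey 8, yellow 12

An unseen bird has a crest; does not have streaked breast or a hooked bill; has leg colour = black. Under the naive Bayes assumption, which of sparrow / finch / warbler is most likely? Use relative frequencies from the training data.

sparrow: (18/108) × (12/18) × (4/18) × (13/18) × (3/18) ≈ 0.00297211
finch: (49/108) × (18/49) × (43/49) × (44/49) × (3/49) ≈ 0.00804087
warbler: (41/108) × (37/41) × (19/41) × (6/41) × (21/41) ≈ 0.0119001
Highest score → warbler.

warbler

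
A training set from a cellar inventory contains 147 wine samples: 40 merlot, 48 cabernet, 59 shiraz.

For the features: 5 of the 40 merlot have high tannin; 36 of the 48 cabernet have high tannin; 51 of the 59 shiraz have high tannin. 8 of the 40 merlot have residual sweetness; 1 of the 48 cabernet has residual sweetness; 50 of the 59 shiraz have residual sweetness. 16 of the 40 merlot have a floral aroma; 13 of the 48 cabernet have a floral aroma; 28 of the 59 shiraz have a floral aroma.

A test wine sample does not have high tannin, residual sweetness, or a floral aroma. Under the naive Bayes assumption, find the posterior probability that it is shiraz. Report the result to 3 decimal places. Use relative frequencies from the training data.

0.025

merlot: (40/147) × (35/40) × (32/40) × (24/40) ≈ 0.114286
cabernet: (48/147) × (12/48) × (47/48) × (35/48) ≈ 0.0582837
shiraz: (59/147) × (8/59) × (9/59) × (31/59) ≈ 0.00436187
P(shiraz | x) = 0.00436187 / 0.17693157 ≈ 0.025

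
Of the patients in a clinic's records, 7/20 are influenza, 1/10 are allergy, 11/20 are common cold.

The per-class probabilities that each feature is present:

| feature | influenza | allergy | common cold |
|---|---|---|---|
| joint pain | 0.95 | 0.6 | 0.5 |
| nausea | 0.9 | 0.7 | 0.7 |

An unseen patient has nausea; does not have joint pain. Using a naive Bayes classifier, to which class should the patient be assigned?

influenza: 0.35 × (1−0.95) × 0.9 = 0.01575
allergy: 0.1 × (1−0.6) × 0.7 = 0.028
common cold: 0.55 × (1−0.5) × 0.7 = 0.1925
Highest score → common cold.

common cold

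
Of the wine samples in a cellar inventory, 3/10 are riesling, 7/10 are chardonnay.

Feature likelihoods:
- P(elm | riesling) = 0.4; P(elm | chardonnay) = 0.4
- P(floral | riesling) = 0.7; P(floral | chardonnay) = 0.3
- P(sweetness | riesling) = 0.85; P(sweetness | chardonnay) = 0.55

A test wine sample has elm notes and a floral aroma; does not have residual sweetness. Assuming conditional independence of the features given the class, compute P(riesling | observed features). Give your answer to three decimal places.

0.250

riesling: 0.3 × 0.4 × 0.7 × (1−0.85) = 0.0126
chardonnay: 0.7 × 0.4 × 0.3 × (1−0.55) = 0.0378
P(riesling | x) = 0.0126 / 0.0504 ≈ 0.250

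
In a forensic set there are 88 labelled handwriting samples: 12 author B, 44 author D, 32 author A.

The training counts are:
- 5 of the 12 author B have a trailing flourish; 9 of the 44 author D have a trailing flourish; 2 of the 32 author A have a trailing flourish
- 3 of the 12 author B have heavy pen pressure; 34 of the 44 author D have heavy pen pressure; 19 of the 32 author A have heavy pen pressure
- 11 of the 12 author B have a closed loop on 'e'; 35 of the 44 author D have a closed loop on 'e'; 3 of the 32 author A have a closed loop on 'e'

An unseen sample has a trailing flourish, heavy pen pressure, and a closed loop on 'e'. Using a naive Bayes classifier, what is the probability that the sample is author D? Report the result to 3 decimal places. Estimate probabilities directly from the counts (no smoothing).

author B: (12/88) × (5/12) × (3/12) × (11/12) ≈ 0.0130208
author D: (44/88) × (9/44) × (34/44) × (35/44) ≈ 0.0628639
author A: (32/88) × (2/32) × (19/32) × (3/32) ≈ 0.00126509
P(author D | x) = 0.0628639 / 0.07714979 ≈ 0.815

0.815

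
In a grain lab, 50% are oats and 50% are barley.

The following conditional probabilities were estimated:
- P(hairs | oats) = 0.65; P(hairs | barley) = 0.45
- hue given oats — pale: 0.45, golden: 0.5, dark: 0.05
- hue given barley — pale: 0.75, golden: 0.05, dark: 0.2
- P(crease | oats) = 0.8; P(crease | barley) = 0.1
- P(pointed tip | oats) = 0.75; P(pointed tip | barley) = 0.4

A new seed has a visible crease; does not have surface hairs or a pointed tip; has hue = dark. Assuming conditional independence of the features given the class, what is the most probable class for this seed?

barley

oats: 0.5 × (1−0.65) × 0.05 × 0.8 × (1−0.75) = 0.00175
barley: 0.5 × (1−0.45) × 0.2 × 0.1 × (1−0.4) = 0.0033
Highest score → barley.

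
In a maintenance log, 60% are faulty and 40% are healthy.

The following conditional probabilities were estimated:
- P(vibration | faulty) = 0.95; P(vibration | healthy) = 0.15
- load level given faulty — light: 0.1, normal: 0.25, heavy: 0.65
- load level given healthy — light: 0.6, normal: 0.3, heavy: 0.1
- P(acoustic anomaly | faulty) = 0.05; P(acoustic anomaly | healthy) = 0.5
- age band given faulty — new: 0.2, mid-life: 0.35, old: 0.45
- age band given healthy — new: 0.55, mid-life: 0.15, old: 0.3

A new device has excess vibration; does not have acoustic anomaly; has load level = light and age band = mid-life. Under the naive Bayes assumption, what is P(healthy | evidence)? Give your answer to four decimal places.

0.1247

faulty: 0.6 × 0.95 × 0.1 × (1−0.05) × 0.35 = 0.0189525
healthy: 0.4 × 0.15 × 0.6 × (1−0.5) × 0.15 = 0.0027
P(healthy | x) = 0.0027 / 0.0216525 ≈ 0.1247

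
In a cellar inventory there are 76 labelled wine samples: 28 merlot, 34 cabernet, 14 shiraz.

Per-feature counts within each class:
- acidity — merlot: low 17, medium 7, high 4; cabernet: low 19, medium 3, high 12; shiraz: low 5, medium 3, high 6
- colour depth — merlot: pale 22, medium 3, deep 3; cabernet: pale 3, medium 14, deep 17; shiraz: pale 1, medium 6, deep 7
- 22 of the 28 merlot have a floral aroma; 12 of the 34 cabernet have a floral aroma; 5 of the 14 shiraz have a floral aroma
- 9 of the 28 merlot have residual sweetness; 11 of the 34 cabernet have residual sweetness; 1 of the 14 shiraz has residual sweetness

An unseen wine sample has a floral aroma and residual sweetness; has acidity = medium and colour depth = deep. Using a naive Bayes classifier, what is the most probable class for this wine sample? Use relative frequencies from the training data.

merlot

merlot: (28/76) × (7/28) × (3/28) × (22/28) × (9/28) ≈ 0.00249228
cabernet: (34/76) × (3/34) × (17/34) × (12/34) × (11/34) ≈ 0.00225369
shiraz: (14/76) × (3/14) × (7/14) × (5/14) × (1/14) ≈ 0.000503491
Highest score → merlot.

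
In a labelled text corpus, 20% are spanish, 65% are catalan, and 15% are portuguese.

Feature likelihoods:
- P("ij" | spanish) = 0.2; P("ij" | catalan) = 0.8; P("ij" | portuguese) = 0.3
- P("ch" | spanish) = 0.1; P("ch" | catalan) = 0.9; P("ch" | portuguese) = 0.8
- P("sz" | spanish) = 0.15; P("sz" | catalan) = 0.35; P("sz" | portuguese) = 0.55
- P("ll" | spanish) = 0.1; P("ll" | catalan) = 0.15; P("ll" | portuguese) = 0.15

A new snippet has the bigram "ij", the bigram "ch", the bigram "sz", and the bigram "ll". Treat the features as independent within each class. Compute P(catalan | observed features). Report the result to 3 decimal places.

spanish: 0.2 × 0.2 × 0.1 × 0.15 × 0.1 = 0.00006
catalan: 0.65 × 0.8 × 0.9 × 0.35 × 0.15 = 0.02457
portuguese: 0.15 × 0.3 × 0.8 × 0.55 × 0.15 = 0.00297
P(catalan | x) = 0.02457 / 0.0276 ≈ 0.890

0.890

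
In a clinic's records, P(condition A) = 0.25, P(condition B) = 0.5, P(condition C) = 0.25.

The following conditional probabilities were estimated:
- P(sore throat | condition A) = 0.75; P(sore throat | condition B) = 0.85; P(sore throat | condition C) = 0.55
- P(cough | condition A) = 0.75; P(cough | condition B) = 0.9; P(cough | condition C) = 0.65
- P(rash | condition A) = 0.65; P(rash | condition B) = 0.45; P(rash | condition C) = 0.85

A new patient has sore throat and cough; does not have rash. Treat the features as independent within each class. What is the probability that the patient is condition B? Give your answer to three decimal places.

condition A: 0.25 × 0.75 × 0.75 × (1−0.65) = 0.04921875
condition B: 0.5 × 0.85 × 0.9 × (1−0.45) = 0.210375
condition C: 0.25 × 0.55 × 0.65 × (1−0.85) = 0.01340625
P(condition B | x) = 0.210375 / 0.273 ≈ 0.771

0.771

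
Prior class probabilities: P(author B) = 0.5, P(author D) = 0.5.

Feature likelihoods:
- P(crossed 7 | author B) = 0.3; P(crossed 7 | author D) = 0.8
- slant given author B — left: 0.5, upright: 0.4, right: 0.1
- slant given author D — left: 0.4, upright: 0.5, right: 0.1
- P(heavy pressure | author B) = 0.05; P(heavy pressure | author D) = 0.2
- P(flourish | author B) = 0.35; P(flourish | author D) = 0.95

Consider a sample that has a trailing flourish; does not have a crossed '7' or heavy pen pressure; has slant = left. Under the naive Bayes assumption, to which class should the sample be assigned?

author B

author B: 0.5 × (1−0.3) × 0.5 × (1−0.05) × 0.35 = 0.0581875
author D: 0.5 × (1−0.8) × 0.4 × (1−0.2) × 0.95 = 0.0304
Highest score → author B.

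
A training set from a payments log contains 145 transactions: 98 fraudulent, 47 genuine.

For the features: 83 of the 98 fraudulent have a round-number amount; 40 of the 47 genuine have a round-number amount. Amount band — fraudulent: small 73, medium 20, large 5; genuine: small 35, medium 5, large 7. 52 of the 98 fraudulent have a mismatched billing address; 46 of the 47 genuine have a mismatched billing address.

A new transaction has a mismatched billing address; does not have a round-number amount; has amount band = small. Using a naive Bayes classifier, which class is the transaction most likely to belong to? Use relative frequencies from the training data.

fraudulent: (98/145) × (15/98) × (73/98) × (52/98) ≈ 0.0408881
genuine: (47/145) × (7/47) × (35/47) × (46/47) ≈ 0.0351852
Highest score → fraudulent.

fraudulent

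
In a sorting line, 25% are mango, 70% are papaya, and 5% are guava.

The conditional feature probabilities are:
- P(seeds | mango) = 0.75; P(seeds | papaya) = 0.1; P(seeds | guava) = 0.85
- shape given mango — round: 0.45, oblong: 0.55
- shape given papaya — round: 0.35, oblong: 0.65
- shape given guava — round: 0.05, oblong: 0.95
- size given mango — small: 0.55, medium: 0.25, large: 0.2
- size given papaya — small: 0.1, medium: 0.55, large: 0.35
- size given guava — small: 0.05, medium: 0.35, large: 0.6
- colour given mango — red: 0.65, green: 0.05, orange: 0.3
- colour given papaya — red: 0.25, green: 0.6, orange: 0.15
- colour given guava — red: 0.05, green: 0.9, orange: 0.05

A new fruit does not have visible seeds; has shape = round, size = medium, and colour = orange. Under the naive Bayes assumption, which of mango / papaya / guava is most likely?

mango: 0.25 × (1−0.75) × 0.45 × 0.25 × 0.3 = 0.002109375
papaya: 0.7 × (1−0.1) × 0.35 × 0.55 × 0.15 = 0.01819125
guava: 0.05 × (1−0.85) × 0.05 × 0.35 × 0.05 = 0.0000065625
Highest score → papaya.

papaya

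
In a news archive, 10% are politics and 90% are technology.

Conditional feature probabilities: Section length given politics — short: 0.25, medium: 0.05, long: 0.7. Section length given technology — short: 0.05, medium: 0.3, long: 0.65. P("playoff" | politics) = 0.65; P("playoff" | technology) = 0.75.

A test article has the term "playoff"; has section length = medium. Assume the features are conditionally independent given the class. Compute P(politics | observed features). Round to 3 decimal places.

politics: 0.1 × 0.05 × 0.65 = 0.00325
technology: 0.9 × 0.3 × 0.75 = 0.2025
P(politics | x) = 0.00325 / 0.20575 ≈ 0.016

0.016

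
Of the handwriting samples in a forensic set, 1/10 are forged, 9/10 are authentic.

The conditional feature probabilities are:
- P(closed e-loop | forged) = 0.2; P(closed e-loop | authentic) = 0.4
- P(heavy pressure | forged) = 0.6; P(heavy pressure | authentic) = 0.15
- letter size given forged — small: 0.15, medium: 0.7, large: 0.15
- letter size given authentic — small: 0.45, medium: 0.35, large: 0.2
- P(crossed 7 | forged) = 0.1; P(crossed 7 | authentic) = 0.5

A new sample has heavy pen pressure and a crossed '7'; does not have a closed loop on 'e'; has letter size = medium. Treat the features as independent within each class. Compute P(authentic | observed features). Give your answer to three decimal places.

forged: 0.1 × (1−0.2) × 0.6 × 0.7 × 0.1 = 0.00336
authentic: 0.9 × (1−0.4) × 0.15 × 0.35 × 0.5 = 0.014175
P(authentic | x) = 0.014175 / 0.017535 ≈ 0.808

0.808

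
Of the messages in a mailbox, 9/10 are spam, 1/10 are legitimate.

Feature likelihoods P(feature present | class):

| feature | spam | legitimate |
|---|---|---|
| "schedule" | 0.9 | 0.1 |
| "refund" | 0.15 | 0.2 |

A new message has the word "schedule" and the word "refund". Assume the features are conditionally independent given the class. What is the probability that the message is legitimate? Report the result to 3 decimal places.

0.016

spam: 0.9 × 0.9 × 0.15 = 0.1215
legitimate: 0.1 × 0.1 × 0.2 = 0.002
P(legitimate | x) = 0.002 / 0.1235 ≈ 0.016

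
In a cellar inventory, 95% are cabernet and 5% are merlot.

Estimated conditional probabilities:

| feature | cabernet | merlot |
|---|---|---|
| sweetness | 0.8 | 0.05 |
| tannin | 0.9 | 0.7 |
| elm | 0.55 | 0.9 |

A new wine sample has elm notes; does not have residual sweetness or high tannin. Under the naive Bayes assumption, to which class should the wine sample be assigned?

cabernet: 0.95 × (1−0.8) × (1−0.9) × 0.55 = 0.01045
merlot: 0.05 × (1−0.05) × (1−0.7) × 0.9 = 0.012825
Highest score → merlot.

merlot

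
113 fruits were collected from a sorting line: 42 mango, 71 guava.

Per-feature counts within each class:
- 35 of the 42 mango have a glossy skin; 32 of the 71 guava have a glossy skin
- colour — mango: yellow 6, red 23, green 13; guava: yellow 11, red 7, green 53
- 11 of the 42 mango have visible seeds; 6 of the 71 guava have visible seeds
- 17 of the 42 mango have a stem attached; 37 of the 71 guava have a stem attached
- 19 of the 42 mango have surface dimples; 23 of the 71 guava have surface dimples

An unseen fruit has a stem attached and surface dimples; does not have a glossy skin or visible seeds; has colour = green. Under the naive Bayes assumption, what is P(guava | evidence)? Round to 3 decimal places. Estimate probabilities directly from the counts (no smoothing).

0.939

mango: (42/113) × (7/42) × (13/42) × (31/42) × (17/42) × (19/42) ≈ 0.00259137
guava: (71/113) × (39/71) × (53/71) × (65/71) × (37/71) × (23/71) ≈ 0.0398173
P(guava | x) = 0.0398173 / 0.04240867 ≈ 0.939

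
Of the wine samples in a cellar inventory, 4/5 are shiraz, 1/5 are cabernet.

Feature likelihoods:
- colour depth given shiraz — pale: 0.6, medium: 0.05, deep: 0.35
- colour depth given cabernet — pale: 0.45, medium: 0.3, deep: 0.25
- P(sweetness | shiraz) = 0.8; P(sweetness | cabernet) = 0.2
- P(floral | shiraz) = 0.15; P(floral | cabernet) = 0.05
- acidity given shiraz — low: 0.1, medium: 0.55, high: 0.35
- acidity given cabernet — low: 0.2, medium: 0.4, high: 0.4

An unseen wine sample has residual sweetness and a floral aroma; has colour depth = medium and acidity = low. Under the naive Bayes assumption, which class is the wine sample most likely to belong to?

shiraz

shiraz: 0.8 × 0.05 × 0.8 × 0.15 × 0.1 = 0.00048
cabernet: 0.2 × 0.3 × 0.2 × 0.05 × 0.2 = 0.00012
Highest score → shiraz.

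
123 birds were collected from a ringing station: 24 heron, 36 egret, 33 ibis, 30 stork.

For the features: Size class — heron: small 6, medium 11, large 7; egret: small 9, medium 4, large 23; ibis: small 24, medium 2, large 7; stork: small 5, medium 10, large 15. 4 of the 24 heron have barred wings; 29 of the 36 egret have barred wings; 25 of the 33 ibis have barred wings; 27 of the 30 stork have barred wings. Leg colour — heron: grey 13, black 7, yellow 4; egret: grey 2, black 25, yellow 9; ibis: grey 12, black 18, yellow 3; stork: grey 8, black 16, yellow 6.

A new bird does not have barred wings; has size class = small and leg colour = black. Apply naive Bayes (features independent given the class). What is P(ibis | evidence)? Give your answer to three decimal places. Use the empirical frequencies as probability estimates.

0.519

heron: (24/123) × (6/24) × (20/24) × (7/24) ≈ 0.0118564
egret: (36/123) × (9/36) × (7/36) × (25/36) ≈ 0.00988031
ibis: (33/123) × (24/33) × (8/33) × (18/33) ≈ 0.0258012
stork: (30/123) × (5/30) × (3/30) × (16/30) ≈ 0.00216802
P(ibis | x) = 0.0258012 / 0.04970593 ≈ 0.519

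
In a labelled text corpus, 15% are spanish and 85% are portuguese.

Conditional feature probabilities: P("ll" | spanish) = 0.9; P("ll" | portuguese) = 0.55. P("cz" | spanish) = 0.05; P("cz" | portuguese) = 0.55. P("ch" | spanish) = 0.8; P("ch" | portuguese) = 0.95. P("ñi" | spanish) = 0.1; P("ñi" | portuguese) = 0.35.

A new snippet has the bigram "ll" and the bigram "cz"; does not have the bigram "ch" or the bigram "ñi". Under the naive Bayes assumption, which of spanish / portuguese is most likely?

portuguese

spanish: 0.15 × 0.9 × 0.05 × (1−0.8) × (1−0.1) = 0.001215
portuguese: 0.85 × 0.55 × 0.55 × (1−0.95) × (1−0.35) = 0.0083565625
Highest score → portuguese.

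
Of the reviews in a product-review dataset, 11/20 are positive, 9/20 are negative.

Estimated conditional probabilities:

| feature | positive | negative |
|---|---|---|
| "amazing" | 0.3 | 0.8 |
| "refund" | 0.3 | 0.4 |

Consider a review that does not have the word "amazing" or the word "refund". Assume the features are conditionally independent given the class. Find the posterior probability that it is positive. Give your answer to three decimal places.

positive: 0.55 × (1−0.3) × (1−0.3) = 0.2695
negative: 0.45 × (1−0.8) × (1−0.4) = 0.054
P(positive | x) = 0.2695 / 0.3235 ≈ 0.833

0.833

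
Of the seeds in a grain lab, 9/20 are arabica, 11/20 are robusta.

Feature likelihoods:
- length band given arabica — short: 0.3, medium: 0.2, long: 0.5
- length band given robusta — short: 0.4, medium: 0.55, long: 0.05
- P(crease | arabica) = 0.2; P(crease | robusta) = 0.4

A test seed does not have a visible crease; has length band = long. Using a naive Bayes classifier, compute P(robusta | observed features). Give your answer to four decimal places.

arabica: 0.45 × 0.5 × (1−0.2) = 0.18
robusta: 0.55 × 0.05 × (1−0.4) = 0.0165
P(robusta | x) = 0.0165 / 0.1965 ≈ 0.0840

0.0840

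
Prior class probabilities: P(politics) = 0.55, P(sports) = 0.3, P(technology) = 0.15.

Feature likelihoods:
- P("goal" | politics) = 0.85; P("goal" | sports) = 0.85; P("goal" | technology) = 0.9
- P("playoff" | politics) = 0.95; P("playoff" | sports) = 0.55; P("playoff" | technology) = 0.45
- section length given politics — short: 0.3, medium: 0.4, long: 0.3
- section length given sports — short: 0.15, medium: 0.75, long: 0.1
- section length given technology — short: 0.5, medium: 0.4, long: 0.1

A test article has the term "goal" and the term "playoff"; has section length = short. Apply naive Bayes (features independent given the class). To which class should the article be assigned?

politics: 0.55 × 0.85 × 0.95 × 0.3 = 0.1332375
sports: 0.3 × 0.85 × 0.55 × 0.15 = 0.0210375
technology: 0.15 × 0.9 × 0.45 × 0.5 = 0.030375
Highest score → politics.

politics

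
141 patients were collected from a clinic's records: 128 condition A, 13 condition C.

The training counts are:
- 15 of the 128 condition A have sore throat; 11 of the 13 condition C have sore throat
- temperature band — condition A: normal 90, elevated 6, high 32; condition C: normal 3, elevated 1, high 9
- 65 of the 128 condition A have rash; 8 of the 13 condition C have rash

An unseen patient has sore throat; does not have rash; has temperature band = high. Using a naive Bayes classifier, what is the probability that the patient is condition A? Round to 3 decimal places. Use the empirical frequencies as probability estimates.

condition A: (128/141) × (15/128) × (32/128) × (63/128) ≈ 0.0130901
condition C: (13/141) × (11/13) × (9/13) × (5/13) ≈ 0.020773
P(condition A | x) = 0.0130901 / 0.0338631 ≈ 0.387

0.387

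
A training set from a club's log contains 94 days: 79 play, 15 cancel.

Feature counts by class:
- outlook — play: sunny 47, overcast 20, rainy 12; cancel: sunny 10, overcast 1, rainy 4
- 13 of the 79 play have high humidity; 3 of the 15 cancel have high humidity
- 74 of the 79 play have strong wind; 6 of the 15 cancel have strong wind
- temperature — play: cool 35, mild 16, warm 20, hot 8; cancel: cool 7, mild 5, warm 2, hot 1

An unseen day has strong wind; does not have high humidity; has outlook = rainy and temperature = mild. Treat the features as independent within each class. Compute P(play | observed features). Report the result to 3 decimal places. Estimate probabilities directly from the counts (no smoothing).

play: (79/94) × (12/79) × (66/79) × (74/79) × (16/79) ≈ 0.0202333
cancel: (15/94) × (4/15) × (12/15) × (6/15) × (5/15) ≈ 0.00453901
P(play | x) = 0.0202333 / 0.02477231 ≈ 0.817

0.817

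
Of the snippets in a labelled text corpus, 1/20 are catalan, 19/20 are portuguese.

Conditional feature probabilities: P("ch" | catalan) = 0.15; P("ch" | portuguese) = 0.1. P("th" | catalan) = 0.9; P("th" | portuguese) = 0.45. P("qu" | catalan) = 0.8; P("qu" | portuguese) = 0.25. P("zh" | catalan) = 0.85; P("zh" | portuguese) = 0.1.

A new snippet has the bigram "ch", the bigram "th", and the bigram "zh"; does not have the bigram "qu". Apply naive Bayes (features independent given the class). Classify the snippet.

catalan: 0.05 × 0.15 × 0.9 × (1−0.8) × 0.85 = 0.0011475
portuguese: 0.95 × 0.1 × 0.45 × (1−0.25) × 0.1 = 0.00320625
Highest score → portuguese.

portuguese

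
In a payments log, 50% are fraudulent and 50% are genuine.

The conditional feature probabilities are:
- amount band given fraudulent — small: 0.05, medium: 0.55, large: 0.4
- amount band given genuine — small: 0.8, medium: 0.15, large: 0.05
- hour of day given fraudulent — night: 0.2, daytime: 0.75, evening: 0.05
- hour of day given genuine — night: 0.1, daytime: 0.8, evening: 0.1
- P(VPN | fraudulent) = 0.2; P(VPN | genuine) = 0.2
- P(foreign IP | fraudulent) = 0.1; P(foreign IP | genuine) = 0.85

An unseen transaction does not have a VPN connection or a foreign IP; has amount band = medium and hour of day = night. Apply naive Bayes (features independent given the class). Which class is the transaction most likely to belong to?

fraudulent: 0.5 × 0.55 × 0.2 × (1−0.2) × (1−0.1) = 0.0396
genuine: 0.5 × 0.15 × 0.1 × (1−0.2) × (1−0.85) = 0.0009
Highest score → fraudulent.

fraudulent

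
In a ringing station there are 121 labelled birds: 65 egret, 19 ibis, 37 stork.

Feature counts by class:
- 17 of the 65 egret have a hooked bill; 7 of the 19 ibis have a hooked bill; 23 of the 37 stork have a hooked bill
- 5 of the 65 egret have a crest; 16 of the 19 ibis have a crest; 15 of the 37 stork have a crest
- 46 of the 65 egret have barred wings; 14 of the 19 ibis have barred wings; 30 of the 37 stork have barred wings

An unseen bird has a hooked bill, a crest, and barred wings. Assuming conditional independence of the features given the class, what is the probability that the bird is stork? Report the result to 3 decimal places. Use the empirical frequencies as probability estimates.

egret: (65/121) × (17/65) × (5/65) × (46/65) ≈ 0.0076483
ibis: (19/121) × (7/19) × (16/19) × (14/19) ≈ 0.0358966
stork: (37/121) × (23/37) × (15/37) × (30/37) ≈ 0.0624815
P(stork | x) = 0.0624815 / 0.1060264 ≈ 0.589

0.589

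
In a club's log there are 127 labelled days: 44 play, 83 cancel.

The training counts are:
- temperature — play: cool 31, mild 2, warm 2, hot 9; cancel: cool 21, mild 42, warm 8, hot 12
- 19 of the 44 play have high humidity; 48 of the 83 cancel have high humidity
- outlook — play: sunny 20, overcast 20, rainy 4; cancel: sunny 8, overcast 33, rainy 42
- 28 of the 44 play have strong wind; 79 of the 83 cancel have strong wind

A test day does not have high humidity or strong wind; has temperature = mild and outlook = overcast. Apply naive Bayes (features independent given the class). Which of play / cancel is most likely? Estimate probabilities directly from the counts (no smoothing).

play: (44/127) × (2/44) × (25/44) × (20/44) × (16/44) ≈ 0.00147897
cancel: (83/127) × (42/83) × (35/83) × (33/83) × (4/83) ≈ 0.0026721
Highest score → cancel.

cancel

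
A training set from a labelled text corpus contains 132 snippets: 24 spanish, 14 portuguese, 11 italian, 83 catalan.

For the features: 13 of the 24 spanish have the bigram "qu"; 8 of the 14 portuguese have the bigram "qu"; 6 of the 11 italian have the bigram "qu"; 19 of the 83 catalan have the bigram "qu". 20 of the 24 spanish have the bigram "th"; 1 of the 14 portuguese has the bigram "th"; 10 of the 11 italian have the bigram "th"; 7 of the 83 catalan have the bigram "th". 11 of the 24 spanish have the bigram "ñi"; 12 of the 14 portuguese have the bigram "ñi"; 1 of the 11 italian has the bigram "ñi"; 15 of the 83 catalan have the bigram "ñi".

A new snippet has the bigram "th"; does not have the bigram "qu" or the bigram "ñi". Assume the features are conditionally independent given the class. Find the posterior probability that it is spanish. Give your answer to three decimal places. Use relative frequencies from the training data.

spanish: (24/132) × (11/24) × (20/24) × (13/24) ≈ 0.0376157
portuguese: (14/132) × (6/14) × (1/14) × (2/14) ≈ 0.000463822
italian: (11/132) × (5/11) × (10/11) × (10/11) ≈ 0.0313048
catalan: (83/132) × (64/83) × (7/83) × (68/83) ≈ 0.0335009
P(spanish | x) = 0.0376157 / 0.102885222 ≈ 0.366

0.366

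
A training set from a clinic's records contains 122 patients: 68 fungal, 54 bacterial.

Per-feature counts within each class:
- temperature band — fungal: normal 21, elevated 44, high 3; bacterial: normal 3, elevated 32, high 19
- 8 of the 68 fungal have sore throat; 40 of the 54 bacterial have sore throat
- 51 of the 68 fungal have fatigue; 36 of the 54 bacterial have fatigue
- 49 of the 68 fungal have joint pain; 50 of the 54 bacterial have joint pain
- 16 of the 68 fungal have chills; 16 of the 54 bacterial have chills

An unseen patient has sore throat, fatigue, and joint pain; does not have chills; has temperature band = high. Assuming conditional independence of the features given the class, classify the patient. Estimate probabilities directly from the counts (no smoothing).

fungal: (68/122) × (3/68) × (8/68) × (51/68) × (49/68) × (52/68) ≈ 0.0011956
bacterial: (54/122) × (19/54) × (40/54) × (36/54) × (50/54) × (38/54) ≈ 0.0501112
Highest score → bacterial.

bacterial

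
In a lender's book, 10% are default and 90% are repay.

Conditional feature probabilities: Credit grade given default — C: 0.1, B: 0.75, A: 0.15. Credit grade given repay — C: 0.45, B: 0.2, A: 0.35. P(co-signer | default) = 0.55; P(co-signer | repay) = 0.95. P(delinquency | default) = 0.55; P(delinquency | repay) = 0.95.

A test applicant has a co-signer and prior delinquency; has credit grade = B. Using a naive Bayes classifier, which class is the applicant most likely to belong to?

default: 0.1 × 0.75 × 0.55 × 0.55 = 0.0226875
repay: 0.9 × 0.2 × 0.95 × 0.95 = 0.16245
Highest score → repay.

repay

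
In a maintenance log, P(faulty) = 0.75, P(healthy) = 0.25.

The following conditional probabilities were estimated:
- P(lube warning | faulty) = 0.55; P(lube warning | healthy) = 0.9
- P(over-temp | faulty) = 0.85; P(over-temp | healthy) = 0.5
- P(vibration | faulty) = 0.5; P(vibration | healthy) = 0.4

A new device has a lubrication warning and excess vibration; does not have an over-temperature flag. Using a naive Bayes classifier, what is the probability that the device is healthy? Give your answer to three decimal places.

0.593

faulty: 0.75 × 0.55 × (1−0.85) × 0.5 = 0.0309375
healthy: 0.25 × 0.9 × (1−0.5) × 0.4 = 0.045
P(healthy | x) = 0.045 / 0.0759375 ≈ 0.593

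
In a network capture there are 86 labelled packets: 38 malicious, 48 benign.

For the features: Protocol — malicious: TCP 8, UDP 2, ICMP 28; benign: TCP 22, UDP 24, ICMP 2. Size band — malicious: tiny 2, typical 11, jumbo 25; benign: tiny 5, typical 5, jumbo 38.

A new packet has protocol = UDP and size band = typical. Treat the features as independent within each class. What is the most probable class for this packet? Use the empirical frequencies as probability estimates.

benign

malicious: (38/86) × (2/38) × (11/38) ≈ 0.00673195
benign: (48/86) × (24/48) × (5/48) ≈ 0.0290698
Highest score → benign.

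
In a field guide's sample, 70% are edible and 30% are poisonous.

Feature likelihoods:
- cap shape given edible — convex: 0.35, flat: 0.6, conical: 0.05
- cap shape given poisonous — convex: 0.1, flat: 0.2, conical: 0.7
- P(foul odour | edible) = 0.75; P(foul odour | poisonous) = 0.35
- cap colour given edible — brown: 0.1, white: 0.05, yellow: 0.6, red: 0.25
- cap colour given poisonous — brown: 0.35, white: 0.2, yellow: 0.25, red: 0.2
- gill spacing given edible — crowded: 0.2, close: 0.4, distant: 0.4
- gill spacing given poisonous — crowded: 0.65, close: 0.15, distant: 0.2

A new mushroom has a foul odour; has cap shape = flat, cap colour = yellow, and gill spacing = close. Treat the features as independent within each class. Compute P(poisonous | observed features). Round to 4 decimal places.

edible: 0.7 × 0.6 × 0.75 × 0.6 × 0.4 = 0.0756
poisonous: 0.3 × 0.2 × 0.35 × 0.25 × 0.15 = 0.0007875
P(poisonous | x) = 0.0007875 / 0.0763875 ≈ 0.0103

0.0103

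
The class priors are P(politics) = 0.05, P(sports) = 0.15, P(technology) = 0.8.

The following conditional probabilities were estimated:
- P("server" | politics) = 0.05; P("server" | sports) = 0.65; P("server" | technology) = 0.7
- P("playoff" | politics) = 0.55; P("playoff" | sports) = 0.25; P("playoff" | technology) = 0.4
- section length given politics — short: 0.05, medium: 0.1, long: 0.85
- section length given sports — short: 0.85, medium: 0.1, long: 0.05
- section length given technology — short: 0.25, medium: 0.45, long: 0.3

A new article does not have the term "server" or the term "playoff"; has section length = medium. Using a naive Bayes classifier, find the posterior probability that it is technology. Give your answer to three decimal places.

politics: 0.05 × (1−0.05) × (1−0.55) × 0.1 = 0.0021375
sports: 0.15 × (1−0.65) × (1−0.25) × 0.1 = 0.0039375
technology: 0.8 × (1−0.7) × (1−0.4) × 0.45 = 0.0648
P(technology | x) = 0.0648 / 0.070875 ≈ 0.914

0.914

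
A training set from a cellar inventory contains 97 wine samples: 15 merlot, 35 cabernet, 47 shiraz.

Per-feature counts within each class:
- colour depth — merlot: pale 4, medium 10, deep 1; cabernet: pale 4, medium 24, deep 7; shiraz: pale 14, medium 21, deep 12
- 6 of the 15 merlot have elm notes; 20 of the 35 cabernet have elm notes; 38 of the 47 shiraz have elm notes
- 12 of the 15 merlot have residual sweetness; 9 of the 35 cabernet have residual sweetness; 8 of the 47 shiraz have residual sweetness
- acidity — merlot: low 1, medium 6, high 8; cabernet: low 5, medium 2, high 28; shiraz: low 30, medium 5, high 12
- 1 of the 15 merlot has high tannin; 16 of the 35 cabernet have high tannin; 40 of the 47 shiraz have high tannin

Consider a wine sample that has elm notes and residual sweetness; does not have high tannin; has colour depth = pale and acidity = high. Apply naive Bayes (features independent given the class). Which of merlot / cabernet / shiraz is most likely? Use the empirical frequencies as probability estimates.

merlot

merlot: (15/97) × (4/15) × (6/15) × (12/15) × (8/15) × (14/15) ≈ 0.00656861
cabernet: (35/97) × (4/35) × (20/35) × (9/35) × (28/35) × (19/35) ≈ 0.00263148
shiraz: (47/97) × (14/47) × (38/47) × (8/47) × (12/47) × (7/47) ≈ 0.000755297
Highest score → merlot.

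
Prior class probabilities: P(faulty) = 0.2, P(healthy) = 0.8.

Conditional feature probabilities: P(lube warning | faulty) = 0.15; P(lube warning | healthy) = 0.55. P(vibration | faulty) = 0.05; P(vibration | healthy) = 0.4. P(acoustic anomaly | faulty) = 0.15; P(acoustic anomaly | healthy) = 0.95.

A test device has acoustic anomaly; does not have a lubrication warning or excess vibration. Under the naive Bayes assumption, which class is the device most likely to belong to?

faulty: 0.2 × (1−0.15) × (1−0.05) × 0.15 = 0.024225
healthy: 0.8 × (1−0.55) × (1−0.4) × 0.95 = 0.2052
Highest score → healthy.

healthy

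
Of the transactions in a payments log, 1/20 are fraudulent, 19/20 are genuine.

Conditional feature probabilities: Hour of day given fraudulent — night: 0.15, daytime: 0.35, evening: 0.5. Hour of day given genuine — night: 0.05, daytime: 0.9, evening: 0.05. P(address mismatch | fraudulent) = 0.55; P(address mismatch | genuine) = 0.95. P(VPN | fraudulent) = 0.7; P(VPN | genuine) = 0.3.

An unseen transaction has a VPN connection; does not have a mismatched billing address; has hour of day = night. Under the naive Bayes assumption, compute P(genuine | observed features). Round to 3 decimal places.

fraudulent: 0.05 × 0.15 × (1−0.55) × 0.7 = 0.0023625
genuine: 0.95 × 0.05 × (1−0.95) × 0.3 = 0.0007125
P(genuine | x) = 0.0007125 / 0.003075 ≈ 0.232

0.232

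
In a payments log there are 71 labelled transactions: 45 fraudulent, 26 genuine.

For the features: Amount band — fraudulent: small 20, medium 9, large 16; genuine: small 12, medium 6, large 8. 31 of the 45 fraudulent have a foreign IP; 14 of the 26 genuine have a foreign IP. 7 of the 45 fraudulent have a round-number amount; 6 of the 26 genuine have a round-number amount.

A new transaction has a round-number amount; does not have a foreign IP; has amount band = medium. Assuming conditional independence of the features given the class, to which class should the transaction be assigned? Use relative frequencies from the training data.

genuine

fraudulent: (45/71) × (9/45) × (14/45) × (7/45) ≈ 0.00613459
genuine: (26/71) × (6/26) × (12/26) × (6/26) ≈ 0.00900075
Highest score → genuine.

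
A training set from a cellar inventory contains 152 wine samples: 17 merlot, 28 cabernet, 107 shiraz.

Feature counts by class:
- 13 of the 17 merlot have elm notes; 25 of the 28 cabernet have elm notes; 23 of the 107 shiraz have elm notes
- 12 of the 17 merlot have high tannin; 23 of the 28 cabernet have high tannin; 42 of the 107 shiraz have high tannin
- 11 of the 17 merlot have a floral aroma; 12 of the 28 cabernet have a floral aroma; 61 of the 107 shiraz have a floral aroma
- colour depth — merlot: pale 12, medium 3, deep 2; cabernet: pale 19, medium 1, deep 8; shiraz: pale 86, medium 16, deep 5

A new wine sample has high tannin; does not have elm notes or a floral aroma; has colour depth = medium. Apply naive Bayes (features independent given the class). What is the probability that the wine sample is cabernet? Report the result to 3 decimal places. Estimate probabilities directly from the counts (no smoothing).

merlot: (17/152) × (4/17) × (12/17) × (6/17) × (3/17) ≈ 0.00115697
cabernet: (28/152) × (3/28) × (23/28) × (16/28) × (1/28) ≈ 0.000330865
shiraz: (107/152) × (84/107) × (42/107) × (46/107) × (16/107) ≈ 0.0139448
P(cabernet | x) = 0.000330865 / 0.015432635 ≈ 0.021

0.021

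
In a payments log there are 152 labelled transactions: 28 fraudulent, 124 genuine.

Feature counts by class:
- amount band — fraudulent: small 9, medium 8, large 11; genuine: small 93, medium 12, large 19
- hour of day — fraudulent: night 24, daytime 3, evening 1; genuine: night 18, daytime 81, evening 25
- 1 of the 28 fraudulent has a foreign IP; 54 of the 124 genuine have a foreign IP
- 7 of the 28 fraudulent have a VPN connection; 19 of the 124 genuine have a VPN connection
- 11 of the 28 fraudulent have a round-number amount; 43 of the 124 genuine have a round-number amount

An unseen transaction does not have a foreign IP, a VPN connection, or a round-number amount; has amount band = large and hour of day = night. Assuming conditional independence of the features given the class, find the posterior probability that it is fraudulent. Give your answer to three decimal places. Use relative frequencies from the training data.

0.828

fraudulent: (28/152) × (11/28) × (24/28) × (27/28) × (21/28) × (17/28) ≈ 0.0272371
genuine: (124/152) × (19/124) × (18/124) × (70/124) × (105/124) × (81/124) ≈ 0.00566589
P(fraudulent | x) = 0.0272371 / 0.03290299 ≈ 0.828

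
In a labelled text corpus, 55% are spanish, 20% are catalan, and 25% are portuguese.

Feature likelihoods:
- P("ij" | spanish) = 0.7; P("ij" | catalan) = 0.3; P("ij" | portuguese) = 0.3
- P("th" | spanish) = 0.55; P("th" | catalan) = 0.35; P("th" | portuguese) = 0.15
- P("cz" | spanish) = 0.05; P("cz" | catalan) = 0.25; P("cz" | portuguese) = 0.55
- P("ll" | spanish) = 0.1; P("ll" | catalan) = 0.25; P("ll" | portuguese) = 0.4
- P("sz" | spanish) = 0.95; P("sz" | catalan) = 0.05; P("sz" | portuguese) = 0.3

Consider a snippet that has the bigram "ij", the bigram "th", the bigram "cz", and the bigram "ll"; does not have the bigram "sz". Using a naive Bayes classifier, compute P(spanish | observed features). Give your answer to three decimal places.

spanish: 0.55 × 0.7 × 0.55 × 0.05 × 0.1 × (1−0.95) = 0.0000529375
catalan: 0.2 × 0.3 × 0.35 × 0.25 × 0.25 × (1−0.05) = 0.001246875
portuguese: 0.25 × 0.3 × 0.15 × 0.55 × 0.4 × (1−0.3) = 0.0017325
P(spanish | x) = 0.0000529375 / 0.0030323125 ≈ 0.017

0.017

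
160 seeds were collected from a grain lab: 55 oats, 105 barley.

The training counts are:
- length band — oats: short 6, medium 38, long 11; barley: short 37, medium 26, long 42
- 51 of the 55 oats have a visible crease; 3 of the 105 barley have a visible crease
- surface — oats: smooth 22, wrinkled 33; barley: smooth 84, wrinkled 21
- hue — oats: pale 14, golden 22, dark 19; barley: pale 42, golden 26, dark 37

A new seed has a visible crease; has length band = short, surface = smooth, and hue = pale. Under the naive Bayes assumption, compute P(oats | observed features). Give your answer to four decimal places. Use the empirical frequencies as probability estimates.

0.6261

oats: (55/160) × (6/55) × (51/55) × (22/55) × (14/55) ≈ 0.0035405
barley: (105/160) × (37/105) × (3/105) × (84/105) × (42/105) ≈ 0.00211429
P(oats | x) = 0.0035405 / 0.00565479 ≈ 0.6261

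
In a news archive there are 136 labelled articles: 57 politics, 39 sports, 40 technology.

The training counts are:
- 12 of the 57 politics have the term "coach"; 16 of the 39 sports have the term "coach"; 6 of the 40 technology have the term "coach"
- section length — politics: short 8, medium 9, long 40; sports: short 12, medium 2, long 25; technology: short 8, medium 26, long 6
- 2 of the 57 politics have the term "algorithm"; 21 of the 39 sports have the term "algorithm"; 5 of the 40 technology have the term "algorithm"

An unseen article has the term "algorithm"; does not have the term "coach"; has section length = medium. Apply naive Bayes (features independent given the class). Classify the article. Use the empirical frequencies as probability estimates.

technology

politics: (57/136) × (45/57) × (9/57) × (2/57) ≈ 0.00183314
sports: (39/136) × (23/39) × (2/39) × (21/39) ≈ 0.00466992
technology: (40/136) × (34/40) × (26/40) × (5/40) = 0.0203125
Highest score → technology.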